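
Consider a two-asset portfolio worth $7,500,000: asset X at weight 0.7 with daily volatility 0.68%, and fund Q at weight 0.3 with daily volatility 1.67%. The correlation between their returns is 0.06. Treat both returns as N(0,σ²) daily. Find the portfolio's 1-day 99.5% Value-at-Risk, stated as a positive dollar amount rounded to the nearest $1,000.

σ_p² = 0.7²·0.68² + 0.3²·1.67² + 2·0.06·0.7·0.3·0.68·1.67 = 0.5062 (%²).
σ_p = √0.5062 = 0.711%.
At 99.5%, z = 2.576.
VaR = 2.576 × 0.711% = 1.832%; on $7,500,000 that is $137,400.

$137,000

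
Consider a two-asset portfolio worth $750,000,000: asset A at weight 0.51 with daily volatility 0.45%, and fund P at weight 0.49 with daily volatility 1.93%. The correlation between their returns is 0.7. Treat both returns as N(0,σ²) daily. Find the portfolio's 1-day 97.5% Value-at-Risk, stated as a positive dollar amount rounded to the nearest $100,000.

$16,400,000

σ_p² = 0.51²·0.45² + 0.49²·1.93² + 2·0.7·0.51·0.49·0.45·1.93 = 1.2509 (%²).
σ_p = √1.2509 = 1.118%.
At 97.5%, z = 1.960.
VaR = 1.960 × 1.118% = 2.191%; on $750,000,000 that is $16,432,500.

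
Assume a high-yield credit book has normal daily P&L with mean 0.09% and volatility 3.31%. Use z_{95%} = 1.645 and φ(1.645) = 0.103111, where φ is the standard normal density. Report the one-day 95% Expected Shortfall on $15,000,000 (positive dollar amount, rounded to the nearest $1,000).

$1,010,000

Tail multiplier: φ(z)/(1−α) = 0.103111 / 0.05 = 2.062.
ES = −(0.09%) + 3.31% × 2.062 = 6.735%.
On $15,000,000: 0.06735 × $15,000,000 = $1,010,250.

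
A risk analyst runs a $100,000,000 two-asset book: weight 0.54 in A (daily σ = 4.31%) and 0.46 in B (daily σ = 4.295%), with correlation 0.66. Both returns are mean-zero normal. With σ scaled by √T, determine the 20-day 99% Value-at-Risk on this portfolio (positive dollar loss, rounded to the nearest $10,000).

$40,810,000

σ_p = √(0.54²·4.31² + 0.46²·4.295² + 2·0.66·0.54·0.46·4.31·4.295) = 3.923%.
σ_{20d} = 3.923% × √20 = 17.544%.
z(99%) = 2.326.
VaR = 2.326 × 17.544% = 40.807%; on $100,000,000 that is $40,807,000.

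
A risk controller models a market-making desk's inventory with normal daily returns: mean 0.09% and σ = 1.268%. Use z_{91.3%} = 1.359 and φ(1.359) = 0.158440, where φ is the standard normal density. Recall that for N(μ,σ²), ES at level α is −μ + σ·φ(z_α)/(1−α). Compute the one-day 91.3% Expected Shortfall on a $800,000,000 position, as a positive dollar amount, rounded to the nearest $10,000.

Tail multiplier: φ(z)/(1−α) = 0.158440 / 0.087 = 1.821.
ES = −(0.09%) + 1.268% × 1.821 = 2.219%.
On $800,000,000: 0.02219 × $800,000,000 = $17,752,000.

$17,750,000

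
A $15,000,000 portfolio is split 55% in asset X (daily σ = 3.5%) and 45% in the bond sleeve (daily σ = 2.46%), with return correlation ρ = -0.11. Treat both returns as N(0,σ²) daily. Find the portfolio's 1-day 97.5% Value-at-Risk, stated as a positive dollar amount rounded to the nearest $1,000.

σ_p² = 0.55²·3.5² + 0.45²·2.46² + 2·-0.11·0.55·0.45·3.5·2.46 = 4.4623 (%²).
σ_p = √4.4623 = 2.112%.
At 97.5%, z = 1.960.
VaR = 1.960 × 2.112% = 4.140%; on $15,000,000 that is $621,000.

$621,000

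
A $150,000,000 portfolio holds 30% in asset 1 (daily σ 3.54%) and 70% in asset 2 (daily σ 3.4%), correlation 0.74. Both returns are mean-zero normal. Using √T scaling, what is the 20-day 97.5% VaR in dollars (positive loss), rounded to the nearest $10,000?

$42,670,000

σ_p = √(0.3²·3.54² + 0.7²·3.4² + 2·0.74·0.3·0.7·3.54·3.4) = 3.245%.
σ_{20d} = 3.245% × √20 = 14.512%.
z(97.5%) = 1.960.
VaR = 1.960 × 14.512% = 28.444%; on $150,000,000 that is $42,666,000.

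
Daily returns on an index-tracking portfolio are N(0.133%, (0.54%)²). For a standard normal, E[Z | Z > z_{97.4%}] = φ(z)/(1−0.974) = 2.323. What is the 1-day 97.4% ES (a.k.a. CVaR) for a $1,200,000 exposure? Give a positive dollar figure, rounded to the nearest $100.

ES = −(0.133%) + 0.54% × 2.323 = 1.121%.
On $1,200,000: 0.01121 × $1,200,000 = $13,452.

$13,500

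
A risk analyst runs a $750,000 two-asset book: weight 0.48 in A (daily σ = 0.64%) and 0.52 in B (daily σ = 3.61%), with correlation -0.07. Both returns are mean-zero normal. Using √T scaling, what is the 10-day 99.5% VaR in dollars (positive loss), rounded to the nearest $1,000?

σ_p = √(0.48²·0.64² + 0.52²·3.61² + 2·-0.07·0.48·0.52·0.64·3.61) = 1.881%.
σ_{10d} = 1.881% × √10 = 5.948%.
z(99.5%) = 2.576.
VaR = 2.576 × 5.948% = 15.322%; on $750,000 that is $114,915.

$115,000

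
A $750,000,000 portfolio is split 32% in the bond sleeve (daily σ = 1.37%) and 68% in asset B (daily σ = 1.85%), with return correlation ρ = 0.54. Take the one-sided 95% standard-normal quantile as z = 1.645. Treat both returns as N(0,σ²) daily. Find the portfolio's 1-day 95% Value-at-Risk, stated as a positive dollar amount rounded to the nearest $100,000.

$19,000,000

σ_p² = 0.32²·1.37² + 0.68²·1.85² + 2·0.54·0.32·0.68·1.37·1.85 = 2.3704 (%²).
σ_p = √2.3704 = 1.540%.
VaR = 1.645 × 1.540% = 2.533%; on $750,000,000 that is $18,997,500.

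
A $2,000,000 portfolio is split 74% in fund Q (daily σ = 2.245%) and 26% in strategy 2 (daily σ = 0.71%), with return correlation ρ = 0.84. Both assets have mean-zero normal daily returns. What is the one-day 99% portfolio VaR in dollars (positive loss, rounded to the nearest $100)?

σ_p² = 0.74²·2.245² + 0.26²·0.71² + 2·0.84·0.74·0.26·2.245·0.71 = 3.3092 (%²).
σ_p = √3.3092 = 1.819%.
At 99%, z = 2.326.
VaR = 2.326 × 1.819% = 4.231%; on $2,000,000 that is $84,620.

$84,600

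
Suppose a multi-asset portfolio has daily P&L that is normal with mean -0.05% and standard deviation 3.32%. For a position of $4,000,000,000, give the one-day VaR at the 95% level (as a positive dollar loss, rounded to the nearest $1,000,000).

At 95% one-sided, z = 1.645.
VaR = −μ + z·σ = −(-0.05%) + 1.645 × 3.32% = 5.511%.
On $4,000,000,000: 0.05511 × $4,000,000,000 = $220,440,000.

$220,000,000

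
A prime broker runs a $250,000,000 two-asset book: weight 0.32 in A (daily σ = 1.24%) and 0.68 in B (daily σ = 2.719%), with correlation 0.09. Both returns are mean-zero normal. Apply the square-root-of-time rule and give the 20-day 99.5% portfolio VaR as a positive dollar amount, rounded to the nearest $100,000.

$55,500,000

σ_p = √(0.32²·1.24² + 0.68²·2.719² + 2·0.09·0.32·0.68·1.24·2.719) = 1.926%.
σ_{20d} = 1.926% × √20 = 8.613%.
z(99.5%) = 2.576.
VaR = 2.576 × 8.613% = 22.187%; on $250,000,000 that is $55,467,500.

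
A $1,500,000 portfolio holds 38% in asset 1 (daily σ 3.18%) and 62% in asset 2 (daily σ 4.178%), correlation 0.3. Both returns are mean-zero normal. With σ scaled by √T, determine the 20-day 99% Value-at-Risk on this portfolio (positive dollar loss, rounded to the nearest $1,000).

$495,000

σ_p = √(0.38²·3.18² + 0.62²·4.178² + 2·0.3·0.38·0.62·3.18·4.178) = 3.170%.
σ_{20d} = 3.170% × √20 = 14.177%.
z(99%) = 2.326.
VaR = 2.326 × 14.177% = 32.976%; on $1,500,000 that is $494,640.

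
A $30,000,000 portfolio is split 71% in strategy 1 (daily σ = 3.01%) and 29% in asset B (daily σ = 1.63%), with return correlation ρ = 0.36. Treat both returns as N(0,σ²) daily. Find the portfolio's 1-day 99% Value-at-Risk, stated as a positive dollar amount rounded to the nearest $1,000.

$1,639,000

σ_p² = 0.71²·3.01² + 0.29²·1.63² + 2·0.36·0.71·0.29·3.01·1.63 = 5.5180 (%²).
σ_p = √5.5180 = 2.349%.
At 99%, z = 2.326.
VaR = 2.326 × 2.349% = 5.464%; on $30,000,000 that is $1,639,200.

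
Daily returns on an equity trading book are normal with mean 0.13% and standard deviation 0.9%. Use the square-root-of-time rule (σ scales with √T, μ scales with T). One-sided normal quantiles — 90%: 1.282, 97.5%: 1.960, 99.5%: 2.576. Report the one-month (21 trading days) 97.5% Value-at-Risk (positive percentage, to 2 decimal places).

5.35%

σ_{21d} = 0.9% × √21 = 4.124%; μ_{21d} = 21 × 0.13% = 2.730%.
VaR = −(2.730%) + 1.960 × 4.124% = 5.353%.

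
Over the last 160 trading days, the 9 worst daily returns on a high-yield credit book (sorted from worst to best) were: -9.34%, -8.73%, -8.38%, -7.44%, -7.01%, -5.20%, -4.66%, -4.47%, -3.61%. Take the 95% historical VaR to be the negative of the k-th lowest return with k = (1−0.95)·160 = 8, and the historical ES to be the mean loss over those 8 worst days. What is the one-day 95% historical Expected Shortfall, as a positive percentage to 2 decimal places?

The 8 worst returns sum to -55.23%.
ES = −(-55.23%) / 8 = 6.90375% ≈ 6.90%.

6.90%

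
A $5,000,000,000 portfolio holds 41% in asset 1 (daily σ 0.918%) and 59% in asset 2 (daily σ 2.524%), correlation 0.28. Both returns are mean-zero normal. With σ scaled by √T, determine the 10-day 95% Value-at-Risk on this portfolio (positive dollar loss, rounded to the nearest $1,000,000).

σ_p = √(0.41²·0.918² + 0.59²·2.524² + 2·0.28·0.41·0.59·0.918·2.524) = 1.635%.
σ_{10d} = 1.635% × √10 = 5.170%.
z(95%) = 1.645.
VaR = 1.645 × 5.170% = 8.505%; on $5,000,000,000 that is $425,250,000.

$425,000,000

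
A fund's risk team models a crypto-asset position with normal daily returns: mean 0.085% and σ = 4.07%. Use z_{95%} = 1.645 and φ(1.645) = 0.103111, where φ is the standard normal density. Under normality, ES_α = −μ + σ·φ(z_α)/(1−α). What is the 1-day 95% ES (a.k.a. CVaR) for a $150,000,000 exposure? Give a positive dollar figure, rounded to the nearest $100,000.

$12,500,000

Tail multiplier: φ(z)/(1−α) = 0.103111 / 0.05 = 2.062.
ES = −(0.085%) + 4.07% × 2.062 = 8.307%.
On $150,000,000: 0.08307 × $150,000,000 = $12,460,500.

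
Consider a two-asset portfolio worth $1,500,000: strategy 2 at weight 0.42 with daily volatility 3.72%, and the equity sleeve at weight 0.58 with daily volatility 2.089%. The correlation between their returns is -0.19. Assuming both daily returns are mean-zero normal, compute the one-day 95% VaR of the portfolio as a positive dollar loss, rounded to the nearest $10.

σ_p² = 0.42²·3.72² + 0.58²·2.089² + 2·-0.19·0.42·0.58·3.72·2.089 = 3.1898 (%²).
σ_p = √3.1898 = 1.786%.
At 95%, z = 1.645.
VaR = 1.645 × 1.786% = 2.938%; on $1,500,000 that is $44,070.

$44,070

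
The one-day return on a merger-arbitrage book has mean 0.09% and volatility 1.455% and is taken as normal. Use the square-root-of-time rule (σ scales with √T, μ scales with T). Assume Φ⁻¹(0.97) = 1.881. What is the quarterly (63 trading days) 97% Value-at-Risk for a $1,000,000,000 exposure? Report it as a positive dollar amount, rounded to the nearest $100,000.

σ_{63d} = 1.455% × √63 = 11.549%; μ_{63d} = 63 × 0.09% = 5.670%.
VaR = −(5.670%) + 1.881 × 11.549% = 16.054%.
On $1,000,000,000: 0.16054 × $1,000,000,000 = $160,540,000.

$160,500,000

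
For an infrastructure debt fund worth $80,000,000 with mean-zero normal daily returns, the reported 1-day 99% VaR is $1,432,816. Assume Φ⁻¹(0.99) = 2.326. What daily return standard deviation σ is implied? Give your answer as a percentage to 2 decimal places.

VaR as a fraction: $1,432,816 / $80,000,000 = 1.791%.
σ = VaR / z = 1.791% / 2.326 = 0.770%.

0.77%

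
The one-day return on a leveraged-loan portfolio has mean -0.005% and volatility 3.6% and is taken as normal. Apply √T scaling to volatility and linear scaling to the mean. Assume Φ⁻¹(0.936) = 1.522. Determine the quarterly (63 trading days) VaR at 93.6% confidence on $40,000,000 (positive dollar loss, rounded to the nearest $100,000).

σ_{63d} = 3.6% × √63 = 28.574%; μ_{63d} = 63 × -0.005% = -0.315%.
VaR = −(-0.315%) + 1.522 × 28.574% = 43.805%.
On $40,000,000: 0.43805 × $40,000,000 = $17,522,000.

$17,500,000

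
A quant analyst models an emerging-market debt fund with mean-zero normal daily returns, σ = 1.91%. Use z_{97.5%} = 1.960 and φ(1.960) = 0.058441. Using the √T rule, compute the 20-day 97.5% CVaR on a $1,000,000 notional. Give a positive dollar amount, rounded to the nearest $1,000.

σ_{20d} = 1.91% × √20 = 8.542%.
ES multiplier = φ(z)/(1−α) = 0.058441/0.025 = 2.338.
ES = 8.542% × 2.338 = 19.971%; on $1,000,000: $199,710.

$200,000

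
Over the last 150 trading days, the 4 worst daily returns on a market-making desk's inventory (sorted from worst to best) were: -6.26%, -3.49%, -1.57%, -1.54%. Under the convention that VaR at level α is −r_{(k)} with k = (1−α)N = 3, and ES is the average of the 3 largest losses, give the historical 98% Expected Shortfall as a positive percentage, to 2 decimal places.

The 3 worst returns sum to -11.32%.
ES = −(-11.32%) / 3 = 3.7733…% ≈ 3.77%.

3.77%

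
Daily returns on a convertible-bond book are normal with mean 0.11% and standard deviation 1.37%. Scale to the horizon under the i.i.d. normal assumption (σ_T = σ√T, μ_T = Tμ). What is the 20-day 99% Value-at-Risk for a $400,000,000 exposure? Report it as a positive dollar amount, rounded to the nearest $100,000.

At 99%, z = 2.326.
σ_{20d} = 1.37% × √20 = 6.127%; μ_{20d} = 20 × 0.11% = 2.200%.
VaR = −(2.200%) + 2.326 × 6.127% = 12.051%.
On $400,000,000: 0.12051 × $400,000,000 = $48,204,000.

$48,200,000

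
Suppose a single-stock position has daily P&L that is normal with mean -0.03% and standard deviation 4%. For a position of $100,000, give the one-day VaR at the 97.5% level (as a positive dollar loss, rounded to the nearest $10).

$7,870

At 97.5% one-sided, z = 1.960.
VaR = −μ + z·σ = −(-0.03%) + 1.960 × 4% = 7.870%.
On $100,000: 0.07870 × $100,000 = $7,870.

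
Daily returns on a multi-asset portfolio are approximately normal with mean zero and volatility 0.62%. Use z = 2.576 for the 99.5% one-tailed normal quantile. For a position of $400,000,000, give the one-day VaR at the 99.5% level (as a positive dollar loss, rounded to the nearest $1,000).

VaR = z·σ = 2.576 × 0.62% = 1.597%.
On $400,000,000: 0.01597 × $400,000,000 = $6,388,000.

$6,388,000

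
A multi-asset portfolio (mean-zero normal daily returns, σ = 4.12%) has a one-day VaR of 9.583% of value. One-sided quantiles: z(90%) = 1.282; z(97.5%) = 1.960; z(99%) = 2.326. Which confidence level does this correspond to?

Implied z = VaR/σ = 9.583 / 4.12 = 2.326.
This matches z(99%) = 2.326.

99%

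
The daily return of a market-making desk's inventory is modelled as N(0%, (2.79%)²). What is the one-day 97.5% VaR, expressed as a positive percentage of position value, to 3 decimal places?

At 97.5% one-sided, z = 1.960.
VaR = z·σ = 1.960 × 2.79% = 5.468%.

5.468%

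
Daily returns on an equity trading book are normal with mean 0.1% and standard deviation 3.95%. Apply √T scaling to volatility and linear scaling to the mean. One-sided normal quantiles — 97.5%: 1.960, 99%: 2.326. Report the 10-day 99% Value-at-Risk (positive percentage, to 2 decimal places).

σ_{10d} = 3.95% × √10 = 12.491%; μ_{10d} = 10 × 0.1% = 1.000%.
VaR = −(1.000%) + 2.326 × 12.491% = 28.054%.

28.05%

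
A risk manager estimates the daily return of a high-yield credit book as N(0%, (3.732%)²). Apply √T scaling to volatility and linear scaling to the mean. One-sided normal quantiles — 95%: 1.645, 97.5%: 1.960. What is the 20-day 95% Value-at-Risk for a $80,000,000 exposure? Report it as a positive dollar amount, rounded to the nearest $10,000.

σ_{20d} = 3.732% × √20 = 16.690%.
VaR = 1.645 × 16.690% = 27.455%.
On $80,000,000: 0.27455 × $80,000,000 = $21,964,000.

$21,960,000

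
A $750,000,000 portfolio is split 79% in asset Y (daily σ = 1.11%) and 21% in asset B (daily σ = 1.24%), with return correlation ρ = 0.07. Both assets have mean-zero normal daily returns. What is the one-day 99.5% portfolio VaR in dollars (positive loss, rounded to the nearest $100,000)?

σ_p² = 0.79²·1.11² + 0.21²·1.24² + 2·0.07·0.79·0.21·1.11·1.24 = 0.8687 (%²).
σ_p = √0.8687 = 0.932%.
At 99.5%, z = 2.576.
VaR = 2.576 × 0.932% = 2.401%; on $750,000,000 that is $18,007,500.

$18,000,000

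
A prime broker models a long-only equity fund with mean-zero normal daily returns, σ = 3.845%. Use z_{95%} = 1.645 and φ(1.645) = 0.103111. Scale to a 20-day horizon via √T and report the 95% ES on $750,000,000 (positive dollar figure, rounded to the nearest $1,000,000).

$266,000,000

σ_{20d} = 3.845% × √20 = 17.195%.
ES multiplier = φ(z)/(1−α) = 0.103111/0.05 = 2.062.
ES = 17.195% × 2.062 = 35.456%; on $750,000,000: $265,920,000.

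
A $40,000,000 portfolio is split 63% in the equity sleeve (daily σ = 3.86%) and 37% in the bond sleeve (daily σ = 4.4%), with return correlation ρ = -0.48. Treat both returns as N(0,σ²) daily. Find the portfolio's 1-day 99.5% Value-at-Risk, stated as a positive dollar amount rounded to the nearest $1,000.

σ_p² = 0.63²·3.86² + 0.37²·4.4² + 2·-0.48·0.63·0.37·3.86·4.4 = 4.7634 (%²).
σ_p = √4.7634 = 2.183%.
At 99.5%, z = 2.576.
VaR = 2.576 × 2.183% = 5.623%; on $40,000,000 that is $2,249,200.

$2,249,000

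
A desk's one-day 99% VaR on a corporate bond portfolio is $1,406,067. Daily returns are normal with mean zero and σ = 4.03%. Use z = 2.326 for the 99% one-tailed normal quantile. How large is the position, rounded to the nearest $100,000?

$15,000,000

VaR as a fraction of value: z·σ = 2.326 × 4.03% = 9.37378%.
Position = $1,406,067 / 0.0937378 = $15,000,000.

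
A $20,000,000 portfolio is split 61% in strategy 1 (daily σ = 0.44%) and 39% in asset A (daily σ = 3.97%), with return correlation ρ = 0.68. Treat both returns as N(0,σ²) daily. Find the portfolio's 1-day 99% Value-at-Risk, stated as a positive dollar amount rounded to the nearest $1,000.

$810,000

σ_p² = 0.61²·0.44² + 0.39²·3.97² + 2·0.68·0.61·0.39·0.44·3.97 = 3.0344 (%²).
σ_p = √3.0344 = 1.742%.
At 99%, z = 2.326.
VaR = 2.326 × 1.742% = 4.052%; on $20,000,000 that is $810,400.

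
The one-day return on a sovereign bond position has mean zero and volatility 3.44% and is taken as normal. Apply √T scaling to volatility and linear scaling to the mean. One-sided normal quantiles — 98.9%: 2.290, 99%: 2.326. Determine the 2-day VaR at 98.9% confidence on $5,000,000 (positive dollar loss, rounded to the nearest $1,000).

σ_{2d} = 3.44% × √2 = 4.865%.
VaR = 2.290 × 4.865% = 11.141%.
On $5,000,000: 0.11141 × $5,000,000 = $557,050.

$557,000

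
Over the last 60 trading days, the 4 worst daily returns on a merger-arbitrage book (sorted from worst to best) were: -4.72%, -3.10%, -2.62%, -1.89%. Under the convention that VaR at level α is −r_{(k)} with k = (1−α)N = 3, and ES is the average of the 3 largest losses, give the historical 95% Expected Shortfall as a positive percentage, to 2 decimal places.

3.48%

The 3 worst returns sum to -10.44%.
ES = −(-10.44%) / 3 = 3.48%.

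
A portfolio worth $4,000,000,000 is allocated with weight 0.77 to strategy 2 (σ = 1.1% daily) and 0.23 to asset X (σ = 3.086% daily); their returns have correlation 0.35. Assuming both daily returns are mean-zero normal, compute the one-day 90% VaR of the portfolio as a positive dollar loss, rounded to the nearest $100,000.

$65,700,000

σ_p² = 0.77²·1.1² + 0.23²·3.086² + 2·0.35·0.77·0.23·1.1·3.086 = 1.6420 (%²).
σ_p = √1.6420 = 1.281%.
At 90%, z = 1.282.
VaR = 1.282 × 1.281% = 1.642%; on $4,000,000,000 that is $65,680,000.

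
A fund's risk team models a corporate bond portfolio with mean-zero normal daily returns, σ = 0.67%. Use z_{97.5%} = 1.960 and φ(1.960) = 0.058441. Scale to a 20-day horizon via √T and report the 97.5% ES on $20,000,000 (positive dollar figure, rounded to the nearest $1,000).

σ_{20d} = 0.67% × √20 = 2.996%.
ES multiplier = φ(z)/(1−α) = 0.058441/0.025 = 2.338.
ES = 2.996% × 2.338 = 7.005%; on $20,000,000: $1,401,000.

$1,401,000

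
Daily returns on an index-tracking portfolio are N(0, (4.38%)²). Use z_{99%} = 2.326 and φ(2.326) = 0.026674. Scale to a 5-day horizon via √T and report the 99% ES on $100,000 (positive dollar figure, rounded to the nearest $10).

σ_{5d} = 4.38% × √5 = 9.794%.
ES multiplier = φ(z)/(1−α) = 0.026674/0.01 = 2.667.
ES = 9.794% × 2.667 = 26.121%; on $100,000: $26,121.

$26,120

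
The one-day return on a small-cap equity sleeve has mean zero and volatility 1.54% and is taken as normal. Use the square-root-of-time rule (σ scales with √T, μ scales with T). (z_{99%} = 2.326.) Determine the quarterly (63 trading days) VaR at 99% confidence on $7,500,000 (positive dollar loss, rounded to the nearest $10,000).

$2,130,000

σ_{63d} = 1.54% × √63 = 12.223%.
VaR = 2.326 × 12.223% = 28.431%.
On $7,500,000: 0.28431 × $7,500,000 = $2,132,325.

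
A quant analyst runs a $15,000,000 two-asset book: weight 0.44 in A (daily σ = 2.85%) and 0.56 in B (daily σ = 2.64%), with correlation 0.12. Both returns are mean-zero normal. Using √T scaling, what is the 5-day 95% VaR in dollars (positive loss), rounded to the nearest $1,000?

σ_p = √(0.44²·2.85² + 0.56²·2.64² + 2·0.12·0.44·0.56·2.85·2.64) = 2.050%.
σ_{5d} = 2.050% × √5 = 4.584%.
z(95%) = 1.645.
VaR = 1.645 × 4.584% = 7.541%; on $15,000,000 that is $1,131,150.

$1,131,000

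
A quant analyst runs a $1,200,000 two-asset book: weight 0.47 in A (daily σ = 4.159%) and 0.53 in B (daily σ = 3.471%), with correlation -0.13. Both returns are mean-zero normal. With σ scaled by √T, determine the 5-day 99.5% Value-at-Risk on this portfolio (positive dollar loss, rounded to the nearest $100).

$173,100

σ_p = √(0.47²·4.159² + 0.53²·3.471² + 2·-0.13·0.47·0.53·4.159·3.471) = 2.504%.
σ_{5d} = 2.504% × √5 = 5.599%.
z(99.5%) = 2.576.
VaR = 2.576 × 5.599% = 14.423%; on $1,200,000 that is $173,076.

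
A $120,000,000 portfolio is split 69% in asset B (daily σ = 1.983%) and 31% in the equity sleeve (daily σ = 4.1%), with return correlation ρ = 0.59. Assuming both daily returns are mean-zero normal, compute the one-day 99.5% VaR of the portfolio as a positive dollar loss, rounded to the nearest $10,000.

$7,280,000

σ_p² = 0.69²·1.983² + 0.31²·4.1² + 2·0.59·0.69·0.31·1.983·4.1 = 5.5397 (%²).
σ_p = √5.5397 = 2.354%.
At 99.5%, z = 2.576.
VaR = 2.576 × 2.354% = 6.064%; on $120,000,000 that is $7,276,800.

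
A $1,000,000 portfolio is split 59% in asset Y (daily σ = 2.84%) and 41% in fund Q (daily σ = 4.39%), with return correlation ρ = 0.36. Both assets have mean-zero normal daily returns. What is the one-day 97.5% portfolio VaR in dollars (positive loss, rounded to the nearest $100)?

σ_p² = 0.59²·2.84² + 0.41²·4.39² + 2·0.36·0.59·0.41·2.84·4.39 = 8.2187 (%²).
σ_p = √8.2187 = 2.867%.
At 97.5%, z = 1.960.
VaR = 1.960 × 2.867% = 5.619%; on $1,000,000 that is $56,190.

$56,200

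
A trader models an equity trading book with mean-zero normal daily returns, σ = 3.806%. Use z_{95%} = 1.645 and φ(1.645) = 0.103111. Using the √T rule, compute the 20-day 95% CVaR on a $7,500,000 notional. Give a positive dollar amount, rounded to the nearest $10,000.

$2,630,000

σ_{20d} = 3.806% × √20 = 17.021%.
ES multiplier = φ(z)/(1−α) = 0.103111/0.05 = 2.062.
ES = 17.021% × 2.062 = 35.097%; on $7,500,000: $2,632,275.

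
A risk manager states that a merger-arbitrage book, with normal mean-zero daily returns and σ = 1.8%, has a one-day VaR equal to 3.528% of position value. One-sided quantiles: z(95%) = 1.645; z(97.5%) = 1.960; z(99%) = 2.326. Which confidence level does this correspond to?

97.5%

Implied z = VaR/σ = 3.528 / 1.8 = 1.960.
This matches z(97.5%) = 1.960.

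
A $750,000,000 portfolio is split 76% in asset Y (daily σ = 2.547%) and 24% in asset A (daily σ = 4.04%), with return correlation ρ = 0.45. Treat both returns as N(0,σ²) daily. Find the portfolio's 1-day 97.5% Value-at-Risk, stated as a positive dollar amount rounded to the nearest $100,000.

$37,100,000

σ_p² = 0.76²·2.547² + 0.24²·4.04² + 2·0.45·0.76·0.24·2.547·4.04 = 6.3763 (%²).
σ_p = √6.3763 = 2.525%.
At 97.5%, z = 1.960.
VaR = 1.960 × 2.525% = 4.949%; on $750,000,000 that is $37,117,500.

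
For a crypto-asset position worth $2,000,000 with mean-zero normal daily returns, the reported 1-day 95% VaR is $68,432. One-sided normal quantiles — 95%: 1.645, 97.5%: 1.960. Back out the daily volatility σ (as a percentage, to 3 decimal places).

2.080%

VaR as a fraction: $68,432 / $2,000,000 = 3.422%.
σ = VaR / z = 3.422% / 1.645 = 2.080%.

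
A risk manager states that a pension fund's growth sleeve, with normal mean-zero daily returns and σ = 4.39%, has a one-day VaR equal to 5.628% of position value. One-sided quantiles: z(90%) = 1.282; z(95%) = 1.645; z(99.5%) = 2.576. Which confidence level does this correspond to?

90%

Implied z = VaR/σ = 5.628 / 4.39 = 1.282.
This matches z(90%) = 1.282.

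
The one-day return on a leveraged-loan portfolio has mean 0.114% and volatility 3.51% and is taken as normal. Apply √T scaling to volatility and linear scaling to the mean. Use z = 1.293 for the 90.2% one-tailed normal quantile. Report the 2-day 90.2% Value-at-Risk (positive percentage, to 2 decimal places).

σ_{2d} = 3.51% × √2 = 4.964%; μ_{2d} = 2 × 0.114% = 0.228%.
VaR = −(0.228%) + 1.293 × 4.964% = 6.190%.

6.19%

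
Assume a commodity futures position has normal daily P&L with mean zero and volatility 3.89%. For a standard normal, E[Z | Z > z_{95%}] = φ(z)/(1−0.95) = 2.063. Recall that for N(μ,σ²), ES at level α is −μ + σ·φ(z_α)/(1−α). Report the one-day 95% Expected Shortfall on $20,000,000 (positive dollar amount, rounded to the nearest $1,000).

$1,605,000

ES = 3.89% × 2.063 = 8.025%.
On $20,000,000: 0.08025 × $20,000,000 = $1,605,000.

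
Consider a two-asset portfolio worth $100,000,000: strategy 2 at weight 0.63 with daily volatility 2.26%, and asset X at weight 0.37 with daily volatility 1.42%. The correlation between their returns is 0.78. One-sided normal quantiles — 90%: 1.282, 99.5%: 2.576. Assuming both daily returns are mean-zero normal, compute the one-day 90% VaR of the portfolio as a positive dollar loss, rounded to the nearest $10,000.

σ_p² = 0.63²·2.26² + 0.37²·1.42² + 2·0.78·0.63·0.37·2.26·1.42 = 3.4702 (%²).
σ_p = √3.4702 = 1.863%.
VaR = 1.282 × 1.863% = 2.388%; on $100,000,000 that is $2,388,000.

$2,390,000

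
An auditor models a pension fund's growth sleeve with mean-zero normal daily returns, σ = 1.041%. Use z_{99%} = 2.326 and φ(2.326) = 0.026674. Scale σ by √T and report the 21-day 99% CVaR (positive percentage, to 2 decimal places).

σ_{21d} = 1.041% × √21 = 4.770%.
ES multiplier = φ(z)/(1−α) = 0.026674/0.01 = 2.667.
ES = 4.770% × 2.667 = 12.722%.

12.72%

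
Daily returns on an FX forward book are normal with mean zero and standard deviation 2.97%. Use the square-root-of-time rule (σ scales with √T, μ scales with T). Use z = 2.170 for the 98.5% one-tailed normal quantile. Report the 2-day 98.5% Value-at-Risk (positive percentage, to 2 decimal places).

9.11%

σ_{2d} = 2.97% × √2 = 4.200%.
VaR = 2.170 × 4.200% = 9.114%.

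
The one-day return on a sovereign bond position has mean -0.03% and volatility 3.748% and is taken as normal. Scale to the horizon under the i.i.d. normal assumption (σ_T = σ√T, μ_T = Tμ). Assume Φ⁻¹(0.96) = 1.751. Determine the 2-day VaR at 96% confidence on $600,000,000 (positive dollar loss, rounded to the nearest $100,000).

$56,000,000

σ_{2d} = 3.748% × √2 = 5.300%; μ_{2d} = 2 × -0.03% = -0.060%.
VaR = −(-0.060%) + 1.751 × 5.300% = 9.340%.
On $600,000,000: 0.09340 × $600,000,000 = $56,040,000.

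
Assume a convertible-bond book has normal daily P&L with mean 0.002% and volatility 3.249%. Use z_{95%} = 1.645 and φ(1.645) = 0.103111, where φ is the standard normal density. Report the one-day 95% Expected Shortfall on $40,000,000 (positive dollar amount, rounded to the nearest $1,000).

Tail multiplier: φ(z)/(1−α) = 0.103111 / 0.05 = 2.062.
ES = −(0.002%) + 3.249% × 2.062 = 6.697%.
On $40,000,000: 0.06697 × $40,000,000 = $2,678,800.

$2,679,000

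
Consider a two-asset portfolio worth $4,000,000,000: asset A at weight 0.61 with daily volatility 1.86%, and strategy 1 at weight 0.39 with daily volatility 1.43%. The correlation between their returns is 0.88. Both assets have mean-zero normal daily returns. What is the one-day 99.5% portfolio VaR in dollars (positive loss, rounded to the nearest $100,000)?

σ_p² = 0.61²·1.86² + 0.39²·1.43² + 2·0.88·0.61·0.39·1.86·1.43 = 2.7120 (%²).
σ_p = √2.7120 = 1.647%.
At 99.5%, z = 2.576.
VaR = 2.576 × 1.647% = 4.243%; on $4,000,000,000 that is $169,720,000.

$169,700,000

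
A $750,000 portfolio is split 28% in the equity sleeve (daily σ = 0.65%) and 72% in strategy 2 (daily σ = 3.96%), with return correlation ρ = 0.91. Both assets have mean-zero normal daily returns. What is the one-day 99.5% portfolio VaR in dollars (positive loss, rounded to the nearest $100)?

$58,300

σ_p² = 0.28²·0.65² + 0.72²·3.96² + 2·0.91·0.28·0.72·0.65·3.96 = 9.1069 (%²).
σ_p = √9.1069 = 3.018%.
At 99.5%, z = 2.576.
VaR = 2.576 × 3.018% = 7.774%; on $750,000 that is $58,305.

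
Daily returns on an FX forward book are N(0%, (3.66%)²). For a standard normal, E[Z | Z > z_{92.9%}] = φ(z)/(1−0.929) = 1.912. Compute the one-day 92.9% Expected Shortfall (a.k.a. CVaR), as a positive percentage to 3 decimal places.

6.998%

ES = 3.66% × 1.912 = 6.998%.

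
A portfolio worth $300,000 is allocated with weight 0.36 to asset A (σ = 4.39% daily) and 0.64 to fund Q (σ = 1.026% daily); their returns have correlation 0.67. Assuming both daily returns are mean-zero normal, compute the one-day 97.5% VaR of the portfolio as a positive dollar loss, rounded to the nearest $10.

$12,220

σ_p² = 0.36²·4.39² + 0.64²·1.026² + 2·0.67·0.36·0.64·4.39·1.026 = 4.3194 (%²).
σ_p = √4.3194 = 2.078%.
At 97.5%, z = 1.960.
VaR = 1.960 × 2.078% = 4.073%; on $300,000 that is $12,219.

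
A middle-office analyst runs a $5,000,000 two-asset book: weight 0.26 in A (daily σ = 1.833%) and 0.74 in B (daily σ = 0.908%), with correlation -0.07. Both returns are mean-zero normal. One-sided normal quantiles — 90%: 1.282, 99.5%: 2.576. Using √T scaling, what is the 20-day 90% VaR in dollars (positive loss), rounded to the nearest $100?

$228,200

σ_p = √(0.26²·1.833² + 0.74²·0.908² + 2·-0.07·0.26·0.74·1.833·0.908) = 0.796%.
σ_{20d} = 0.796% × √20 = 3.560%.
VaR = 1.282 × 3.560% = 4.564%; on $5,000,000 that is $228,200.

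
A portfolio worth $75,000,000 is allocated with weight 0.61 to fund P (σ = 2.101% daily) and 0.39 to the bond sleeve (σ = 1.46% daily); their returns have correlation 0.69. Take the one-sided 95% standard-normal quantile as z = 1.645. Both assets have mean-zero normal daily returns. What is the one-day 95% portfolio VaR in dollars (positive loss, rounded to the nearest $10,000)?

$2,130,000

σ_p² = 0.61²·2.101² + 0.39²·1.46² + 2·0.69·0.61·0.39·2.101·1.46 = 2.9738 (%²).
σ_p = √2.9738 = 1.724%.
VaR = 1.645 × 1.724% = 2.836%; on $75,000,000 that is $2,127,000.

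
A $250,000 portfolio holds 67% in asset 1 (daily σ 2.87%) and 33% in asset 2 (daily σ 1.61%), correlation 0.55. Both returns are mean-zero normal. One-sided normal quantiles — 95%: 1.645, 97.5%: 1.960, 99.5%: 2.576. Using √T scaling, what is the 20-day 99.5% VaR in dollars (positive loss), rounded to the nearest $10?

$65,060

σ_p = √(0.67²·2.87² + 0.33²·1.61² + 2·0.55·0.67·0.33·2.87·1.61) = 2.259%.
σ_{20d} = 2.259% × √20 = 10.103%.
VaR = 2.576 × 10.103% = 26.025%; on $250,000 that is $65,062.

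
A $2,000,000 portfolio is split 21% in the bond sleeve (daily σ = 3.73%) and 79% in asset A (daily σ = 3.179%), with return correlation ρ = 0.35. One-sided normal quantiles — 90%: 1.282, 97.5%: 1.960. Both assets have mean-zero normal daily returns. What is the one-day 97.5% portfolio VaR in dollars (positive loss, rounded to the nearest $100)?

$112,900

σ_p² = 0.21²·3.73² + 0.79²·3.179² + 2·0.35·0.21·0.79·3.73·3.179 = 8.2978 (%²).
σ_p = √8.2978 = 2.881%.
VaR = 1.960 × 2.881% = 5.647%; on $2,000,000 that is $112,940.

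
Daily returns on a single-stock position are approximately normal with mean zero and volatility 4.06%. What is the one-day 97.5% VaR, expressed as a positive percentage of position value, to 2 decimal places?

7.96%

At 97.5% one-sided, z = 1.960.
VaR = z·σ = 1.960 × 4.06% = 7.958%.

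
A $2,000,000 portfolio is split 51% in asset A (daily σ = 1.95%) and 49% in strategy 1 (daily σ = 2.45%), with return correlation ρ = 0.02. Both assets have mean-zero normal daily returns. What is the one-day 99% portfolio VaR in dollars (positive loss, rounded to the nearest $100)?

σ_p² = 0.51²·1.95² + 0.49²·2.45² + 2·0.02·0.51·0.49·1.95·2.45 = 2.4780 (%²).
σ_p = √2.4780 = 1.574%.
At 99%, z = 2.326.
VaR = 2.326 × 1.574% = 3.661%; on $2,000,000 that is $73,220.

$73,200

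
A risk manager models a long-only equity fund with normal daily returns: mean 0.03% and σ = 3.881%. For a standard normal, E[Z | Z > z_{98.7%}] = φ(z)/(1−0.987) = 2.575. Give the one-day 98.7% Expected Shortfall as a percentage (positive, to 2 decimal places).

9.96%

ES = −(0.03%) + 3.881% × 2.575 = 9.964%.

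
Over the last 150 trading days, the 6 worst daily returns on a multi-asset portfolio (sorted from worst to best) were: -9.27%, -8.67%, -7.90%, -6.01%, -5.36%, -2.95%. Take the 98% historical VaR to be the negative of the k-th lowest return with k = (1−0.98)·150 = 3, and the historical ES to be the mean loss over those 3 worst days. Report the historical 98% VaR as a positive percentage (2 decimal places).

7.90%

k = 3; the 3rd lowest return is -7.90%, so VaR = 7.90%.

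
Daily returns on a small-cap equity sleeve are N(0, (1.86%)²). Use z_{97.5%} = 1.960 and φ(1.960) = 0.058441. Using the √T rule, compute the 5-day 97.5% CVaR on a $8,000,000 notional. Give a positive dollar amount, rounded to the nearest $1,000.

$778,000

σ_{5d} = 1.86% × √5 = 4.159%.
ES multiplier = φ(z)/(1−α) = 0.058441/0.025 = 2.338.
ES = 4.159% × 2.338 = 9.724%; on $8,000,000: $777,920.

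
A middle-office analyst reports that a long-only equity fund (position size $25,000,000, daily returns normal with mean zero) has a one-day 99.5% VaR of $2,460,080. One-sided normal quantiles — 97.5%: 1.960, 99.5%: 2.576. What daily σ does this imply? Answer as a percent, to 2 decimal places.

3.82%

VaR as a fraction: $2,460,080 / $25,000,000 = 9.840%.
σ = VaR / z = 9.840% / 2.576 = 3.820%.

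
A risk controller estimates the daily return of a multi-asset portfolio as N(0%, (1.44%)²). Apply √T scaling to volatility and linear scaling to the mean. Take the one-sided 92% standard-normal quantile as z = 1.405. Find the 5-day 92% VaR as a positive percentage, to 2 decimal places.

4.52%

σ_{5d} = 1.44% × √5 = 3.220%.
VaR = 1.405 × 3.220% = 4.524%.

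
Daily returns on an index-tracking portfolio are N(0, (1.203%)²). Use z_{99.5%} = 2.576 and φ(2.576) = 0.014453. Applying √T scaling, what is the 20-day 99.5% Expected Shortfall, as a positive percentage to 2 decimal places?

σ_{20d} = 1.203% × √20 = 5.380%.
ES multiplier = φ(z)/(1−α) = 0.014453/0.005 = 2.891.
ES = 5.380% × 2.891 = 15.554%.

15.55%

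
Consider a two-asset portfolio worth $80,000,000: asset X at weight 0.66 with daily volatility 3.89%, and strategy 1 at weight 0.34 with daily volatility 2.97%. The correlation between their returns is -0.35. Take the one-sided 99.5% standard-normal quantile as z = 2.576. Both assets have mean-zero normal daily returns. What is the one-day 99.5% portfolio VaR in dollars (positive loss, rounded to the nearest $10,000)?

$4,960,000

σ_p² = 0.66²·3.89² + 0.34²·2.97² + 2·-0.35·0.66·0.34·3.89·2.97 = 5.7964 (%²).
σ_p = √5.7964 = 2.408%.
VaR = 2.576 × 2.408% = 6.203%; on $80,000,000 that is $4,962,400.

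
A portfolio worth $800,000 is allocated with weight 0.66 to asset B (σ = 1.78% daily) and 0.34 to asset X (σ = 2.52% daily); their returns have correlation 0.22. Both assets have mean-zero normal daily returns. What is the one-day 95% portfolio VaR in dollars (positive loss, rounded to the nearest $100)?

σ_p² = 0.66²·1.78² + 0.34²·2.52² + 2·0.22·0.66·0.34·1.78·2.52 = 2.5572 (%²).
σ_p = √2.5572 = 1.599%.
At 95%, z = 1.645.
VaR = 1.645 × 1.599% = 2.630%; on $800,000 that is $21,040.

$21,000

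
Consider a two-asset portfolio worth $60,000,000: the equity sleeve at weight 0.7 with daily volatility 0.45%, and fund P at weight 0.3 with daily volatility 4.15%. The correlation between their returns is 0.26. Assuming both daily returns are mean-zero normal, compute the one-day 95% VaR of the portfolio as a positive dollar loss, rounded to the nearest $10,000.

$1,340,000

σ_p² = 0.7²·0.45² + 0.3²·4.15² + 2·0.26·0.7·0.3·0.45·4.15 = 1.8532 (%²).
σ_p = √1.8532 = 1.361%.
At 95%, z = 1.645.
VaR = 1.645 × 1.361% = 2.239%; on $60,000,000 that is $1,343,400.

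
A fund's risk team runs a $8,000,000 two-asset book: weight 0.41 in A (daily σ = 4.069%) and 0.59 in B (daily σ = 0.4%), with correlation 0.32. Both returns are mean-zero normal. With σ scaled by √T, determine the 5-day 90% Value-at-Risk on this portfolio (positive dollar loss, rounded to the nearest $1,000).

$403,000

σ_p = √(0.41²·4.069² + 0.59²·0.4² + 2·0.32·0.41·0.59·4.069·0.4) = 1.758%.
σ_{5d} = 1.758% × √5 = 3.931%.
z(90%) = 1.282.
VaR = 1.282 × 3.931% = 5.040%; on $8,000,000 that is $403,200.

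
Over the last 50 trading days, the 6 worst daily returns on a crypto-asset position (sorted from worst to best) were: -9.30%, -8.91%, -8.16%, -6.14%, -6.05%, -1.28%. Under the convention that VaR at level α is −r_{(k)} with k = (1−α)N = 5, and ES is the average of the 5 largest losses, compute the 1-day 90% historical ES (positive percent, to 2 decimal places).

7.71%

The 5 worst returns sum to -38.56%.
ES = −(-38.56%) / 5 = 7.712% ≈ 7.71%.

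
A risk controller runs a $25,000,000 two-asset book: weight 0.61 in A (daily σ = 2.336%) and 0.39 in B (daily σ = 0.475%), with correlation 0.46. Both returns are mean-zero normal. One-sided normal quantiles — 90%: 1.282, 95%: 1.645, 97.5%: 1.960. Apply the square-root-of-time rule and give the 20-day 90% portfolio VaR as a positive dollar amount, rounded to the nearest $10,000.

$2,180,000

σ_p = √(0.61²·2.336² + 0.39²·0.475² + 2·0.46·0.61·0.39·2.336·0.475) = 1.519%.
σ_{20d} = 1.519% × √20 = 6.793%.
VaR = 1.282 × 6.793% = 8.709%; on $25,000,000 that is $2,177,250.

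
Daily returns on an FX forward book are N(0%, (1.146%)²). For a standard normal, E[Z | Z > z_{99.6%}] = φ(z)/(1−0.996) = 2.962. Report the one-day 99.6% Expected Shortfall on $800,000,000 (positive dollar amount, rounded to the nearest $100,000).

$27,200,000

ES = 1.146% × 2.962 = 3.394%.
On $800,000,000: 0.03394 × $800,000,000 = $27,152,000.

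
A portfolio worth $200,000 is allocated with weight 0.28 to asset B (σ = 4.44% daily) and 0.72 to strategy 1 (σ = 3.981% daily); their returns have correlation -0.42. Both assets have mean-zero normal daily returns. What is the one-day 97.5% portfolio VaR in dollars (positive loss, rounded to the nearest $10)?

$10,200

σ_p² = 0.28²·4.44² + 0.72²·3.981² + 2·-0.42·0.28·0.72·4.44·3.981 = 6.7681 (%²).
σ_p = √6.7681 = 2.602%.
At 97.5%, z = 1.960.
VaR = 1.960 × 2.602% = 5.100%; on $200,000 that is $10,200.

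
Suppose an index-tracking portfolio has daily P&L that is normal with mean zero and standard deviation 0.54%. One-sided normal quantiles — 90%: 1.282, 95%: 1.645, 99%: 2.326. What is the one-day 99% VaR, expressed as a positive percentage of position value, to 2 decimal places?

VaR = z·σ = 2.326 × 0.54% = 1.256%.

1.26%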